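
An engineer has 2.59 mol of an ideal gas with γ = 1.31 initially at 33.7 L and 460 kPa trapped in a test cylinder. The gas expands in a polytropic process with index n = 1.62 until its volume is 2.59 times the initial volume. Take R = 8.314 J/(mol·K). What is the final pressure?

T₁ = P₁V₁/(nR) = 460×33.7/(2.59×8.314) = 720 K.
Polytropic n=1.62: T₂ = T₁(V₁/V₂)^(n−1) = 720×(0.386)^0.62 = 399 K; P₂ = P₁(V₁/V₂)^n = 98.4 kPa.

98.4 kPa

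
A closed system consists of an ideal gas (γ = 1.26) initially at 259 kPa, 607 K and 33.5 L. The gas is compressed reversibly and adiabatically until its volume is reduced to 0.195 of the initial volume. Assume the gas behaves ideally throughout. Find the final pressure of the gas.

2030 kPa

Adiabatic: TV^(γ−1) = const ⇒ T₂ = 607×(5.13)^0.260 = 928 K; PV^γ = const ⇒ P₂ = 2030 kPa.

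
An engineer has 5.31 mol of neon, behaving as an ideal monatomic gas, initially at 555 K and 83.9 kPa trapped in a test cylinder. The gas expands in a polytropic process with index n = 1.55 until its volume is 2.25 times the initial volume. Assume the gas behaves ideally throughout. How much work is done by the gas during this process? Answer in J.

V₁ = nRT₁/P₁ = 5.31×8.314×555/83.9 = 292 L.
Polytropic n=1.55: T₂ = T₁(V₁/V₂)^(n−1) = 555×(0.444)^0.55 = 355 K; P₂ = P₁(V₁/V₂)^n = 23.9 kPa.
W = (P₁V₁−P₂V₂)/(n−1) = (83.9×292−23.9×657)/0.55 = 16000 J.

16000 J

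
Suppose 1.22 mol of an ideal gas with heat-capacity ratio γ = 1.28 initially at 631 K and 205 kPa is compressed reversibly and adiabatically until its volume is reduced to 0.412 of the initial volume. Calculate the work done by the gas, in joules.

-6440 J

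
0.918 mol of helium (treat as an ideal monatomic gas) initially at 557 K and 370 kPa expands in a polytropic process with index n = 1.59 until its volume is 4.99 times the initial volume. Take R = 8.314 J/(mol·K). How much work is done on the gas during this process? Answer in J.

-4410 J

V₁ = nRT₁/P₁ = 0.918×8.314×557/370 = 11.5 L.
Polytropic n=1.59: T₂ = T₁(V₁/V₂)^(n−1) = 557×(0.200)^0.59 = 216 K; P₂ = P₁(V₁/V₂)^n = 28.7 kPa.
W = (P₁V₁−P₂V₂)/(n−1) = (370×11.5−28.7×57.3)/0.59 = 4410 J.
Work done on the gas = −W_by = -4410 J.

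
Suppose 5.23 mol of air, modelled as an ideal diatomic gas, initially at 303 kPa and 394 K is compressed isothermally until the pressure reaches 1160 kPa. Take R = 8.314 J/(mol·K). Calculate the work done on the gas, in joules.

23000 J

V₁ = nRT₁/P₁ = 5.23×8.314×394/303 = 56.5 L.
Isothermal: T stays 394 K; PV = const ⇒ V₂ = 14.8 L, P₂ = 1160 kPa.
W = nRT ln(V₂/V₁) = 5.23×8.314×394×ln(0.261) = -23000 J.
Work done on the gas = −W_by = 23000 J.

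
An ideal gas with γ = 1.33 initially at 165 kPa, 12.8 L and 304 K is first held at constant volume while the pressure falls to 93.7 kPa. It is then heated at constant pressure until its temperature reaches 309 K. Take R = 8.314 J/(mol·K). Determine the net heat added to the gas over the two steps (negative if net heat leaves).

1050 J

n = P₁V₁/(RT₁) = 165×12.8/(8.314×304) = 0.836 mol.
Step 1 — Isochoric: V stays 12.8 L; P/T = const ⇒ T₂ = 173 K, P₂ = 93.7 kPa.
W = 0 (no volume change).
ΔU = nCvΔT = 0.836×25.2×(173−304) = -2770 J.
Q = ΔU = -2770 J.
State after step 1: P = 93.7 kPa, V = 12.8 L, T = 173 K.
Step 2 — Isobaric: P stays 93.7 kPa; V/T = const ⇒ T₂ = 309 K, V₂ = 22.9 L.
W = PΔV = 93.7×(22.9−12.8) kPa·L = 947 J.
ΔU = nCvΔT = 0.836×25.2×(309−173) = 2870 J.
Q = ΔU + W = nCpΔT = 3820 J.
Net over both steps: W = 947 J, Q = 1050 J, ΔU = 105 J.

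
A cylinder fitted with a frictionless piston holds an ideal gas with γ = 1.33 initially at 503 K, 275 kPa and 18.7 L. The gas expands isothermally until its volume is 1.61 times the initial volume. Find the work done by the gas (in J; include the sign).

2450 J

n = P₁V₁/(RT₁) = 275×18.7/(8.314×503) = 1.23 mol.
Isothermal: T stays 503 K; PV = const ⇒ V₂ = 30.1 L, P₂ = 171 kPa.
W = nRT ln(V₂/V₁) = 1.23×8.314×503×ln(1.61) = 2450 J.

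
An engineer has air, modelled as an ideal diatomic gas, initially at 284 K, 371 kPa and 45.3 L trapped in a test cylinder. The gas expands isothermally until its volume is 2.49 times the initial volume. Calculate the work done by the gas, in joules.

15300 J

n = P₁V₁/(RT₁) = 371×45.3/(8.314×284) = 7.12 mol.
Isothermal: T stays 284 K; PV = const ⇒ V₂ = 113 L, P₂ = 149 kPa.
W = nRT ln(V₂/V₁) = 7.12×8.314×284×ln(2.49) = 15300 J.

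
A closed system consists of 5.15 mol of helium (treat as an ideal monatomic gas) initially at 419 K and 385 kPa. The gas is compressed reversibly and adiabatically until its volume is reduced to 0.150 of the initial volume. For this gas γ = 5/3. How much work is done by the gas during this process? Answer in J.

V₁ = nRT₁/P₁ = 5.15×8.314×419/385 = 46.6 L.
Adiabatic: TV^(γ−1) = const ⇒ T₂ = 419×(6.67)^0.667 = 1480 K; PV^γ = const ⇒ P₂ = 9090 kPa.
ΔU = nCvΔT = 5.15×12.5×(1480−419) = 68400 J.
Q = 0 for an adiabatic process, so W = −ΔU = -68400 J.

-68400 J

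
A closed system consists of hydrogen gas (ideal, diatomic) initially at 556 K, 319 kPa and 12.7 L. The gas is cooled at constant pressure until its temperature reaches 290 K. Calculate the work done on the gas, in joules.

n = P₁V₁/(RT₁) = 319×12.7/(8.314×556) = 0.876 mol.
Isobaric: P stays 319 kPa; V/T = const ⇒ T₂ = 290 K, V₂ = 6.62 L.
W = PΔV = 319×(6.62−12.7) kPa·L = -1940 J.
Work done on the gas = −W_by = 1940 J.

1940 J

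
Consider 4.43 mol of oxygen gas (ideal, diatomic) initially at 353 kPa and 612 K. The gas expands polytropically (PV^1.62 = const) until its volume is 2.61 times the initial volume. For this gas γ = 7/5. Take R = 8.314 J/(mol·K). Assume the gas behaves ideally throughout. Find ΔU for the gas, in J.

-25300 J

V₁ = nRT₁/P₁ = 4.43×8.314×612/353 = 63.9 L.
Polytropic n=1.62: T₂ = T₁(V₁/V₂)^(n−1) = 612×(0.383)^0.62 = 338 K; P₂ = P₁(V₁/V₂)^n = 74.6 kPa.
For an ideal gas ΔU = nCvΔT with Cv = (5/2)R = 20.8 J/(mol·K).
ΔU = 4.43×20.8×(338−612) = -25300 J.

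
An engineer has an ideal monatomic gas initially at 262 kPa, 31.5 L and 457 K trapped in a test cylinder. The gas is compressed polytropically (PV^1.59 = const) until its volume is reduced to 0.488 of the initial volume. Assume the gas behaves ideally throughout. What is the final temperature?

698 K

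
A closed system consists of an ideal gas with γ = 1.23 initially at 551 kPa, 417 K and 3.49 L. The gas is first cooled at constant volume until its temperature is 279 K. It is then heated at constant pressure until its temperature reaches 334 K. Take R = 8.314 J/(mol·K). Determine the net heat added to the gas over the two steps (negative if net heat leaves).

-1410 J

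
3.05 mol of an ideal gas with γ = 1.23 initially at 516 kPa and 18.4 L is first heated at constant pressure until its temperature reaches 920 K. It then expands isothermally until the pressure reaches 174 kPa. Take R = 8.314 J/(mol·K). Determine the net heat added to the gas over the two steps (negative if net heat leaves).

99300 J

T₁ = P₁V₁/(nR) = 516×18.4/(3.05×8.314) = 374 K.
Step 1 — Isobaric: P stays 516 kPa; V/T = const ⇒ T₂ = 920 K, V₂ = 45.2 L.
W = PΔV = 516×(45.2−18.4) kPa·L = 13800 J.
ΔU = nCvΔT = 3.05×36.1×(920−374) = 60200 J.
Q = ΔU + W = nCpΔT = 74000 J.
State after step 1: P = 516 kPa, V = 45.2 L, T = 920 K.
Step 2 — Isothermal: T stays 920 K; PV = const ⇒ V₂ = 134 L, P₂ = 174 kPa.
ΔU = 0 (ideal gas, T constant).
W = nRT ln(V₂/V₁) = 3.05×8.314×920×ln(2.97) = 25400 J.
Q = ΔU + W = 25400 J.
Net over both steps: W = 39200 J, Q = 99300 J, ΔU = 60200 J.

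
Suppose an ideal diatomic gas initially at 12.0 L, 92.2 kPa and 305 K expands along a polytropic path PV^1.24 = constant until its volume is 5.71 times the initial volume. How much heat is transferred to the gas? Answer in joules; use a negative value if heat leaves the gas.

630 J

n = P₁V₁/(RT₁) = 92.2×12.0/(8.314×305) = 0.436 mol.
Polytropic n=1.24: T₂ = T₁(V₁/V₂)^(n−1) = 305×(0.175)^0.24 = 201 K; P₂ = P₁(V₁/V₂)^n = 10.6 kPa.
W = (P₁V₁−P₂V₂)/(n−1) = (92.2×12.0−10.6×68.5)/0.24 = 1580 J.
ΔU = nCvΔT = 0.436×20.8×(201−305) = -945 J.
Q = ΔU + W = 630 J.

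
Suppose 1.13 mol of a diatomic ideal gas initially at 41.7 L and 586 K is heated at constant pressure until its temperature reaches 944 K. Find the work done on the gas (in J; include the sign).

P₁ = nRT₁/V₁ = 1.13×8.314×586/41.7 = 132 kPa.
Isobaric: P stays 132 kPa; V/T = const ⇒ T₂ = 944 K, V₂ = 67.2 L.
W = PΔV = 132×(67.2−41.7) kPa·L = 3360 J.
Work done on the gas = −W_by = -3360 J.

-3360 J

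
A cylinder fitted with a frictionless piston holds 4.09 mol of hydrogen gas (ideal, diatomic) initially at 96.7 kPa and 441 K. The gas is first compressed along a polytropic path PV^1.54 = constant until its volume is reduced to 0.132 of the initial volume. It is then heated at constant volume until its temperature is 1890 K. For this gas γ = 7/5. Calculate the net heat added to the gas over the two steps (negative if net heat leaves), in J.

68100 J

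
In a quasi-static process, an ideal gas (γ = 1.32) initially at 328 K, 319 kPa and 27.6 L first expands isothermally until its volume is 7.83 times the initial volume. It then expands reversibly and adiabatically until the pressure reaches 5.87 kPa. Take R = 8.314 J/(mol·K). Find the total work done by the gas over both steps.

n = P₁V₁/(RT₁) = 319×27.6/(8.314×328) = 3.23 mol.
Step 1 — Isothermal: T stays 328 K; PV = const ⇒ V₂ = 216 L, P₂ = 40.7 kPa.
ΔU = 0 (ideal gas, T constant).
W = nRT ln(V₂/V₁) = 3.23×8.314×328×ln(7.83) = 18100 J.
Q = ΔU + W = 18100 J.
State after step 1: P = 40.7 kPa, V = 216 L, T = 328 K.
Step 2 — Adiabatic: T₂/T₁ = (P₂/P₁)^((γ−1)/γ) ⇒ T₂ = 328×(0.144)^0.242 = 205 K; V₂ = 938 L.
ΔU = nCvΔT = 3.23×26.0×(205−328) = -10300 J.
Q = 0 for an adiabatic process, so W = −ΔU = 10300 J.
Net over both steps: W = 28400 J, Q = 18100 J, ΔU = -10300 J.

28400 J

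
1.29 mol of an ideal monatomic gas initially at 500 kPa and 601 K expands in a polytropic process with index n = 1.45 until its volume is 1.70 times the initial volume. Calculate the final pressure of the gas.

V₁ = nRT₁/P₁ = 1.29×8.314×601/500 = 12.9 L.
Polytropic n=1.45: T₂ = T₁(V₁/V₂)^(n−1) = 601×(0.588)^0.45 = 473 K; P₂ = P₁(V₁/V₂)^n = 232 kPa.

232 kPa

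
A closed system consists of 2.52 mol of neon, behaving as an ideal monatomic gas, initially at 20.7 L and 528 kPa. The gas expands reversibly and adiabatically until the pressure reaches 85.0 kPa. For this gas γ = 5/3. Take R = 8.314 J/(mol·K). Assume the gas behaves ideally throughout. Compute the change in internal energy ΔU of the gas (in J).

T₁ = P₁V₁/(nR) = 528×20.7/(2.52×8.314) = 522 K.
Adiabatic: T₂/T₁ = (P₂/P₁)^((γ−1)/γ) ⇒ T₂ = 522×(0.161)^0.400 = 251 K; V₂ = 61.9 L.
For an ideal gas ΔU = nCvΔT with Cv = (3/2)R = 12.5 J/(mol·K).
ΔU = 2.52×12.5×(251−522) = -8500 J.

-8500 J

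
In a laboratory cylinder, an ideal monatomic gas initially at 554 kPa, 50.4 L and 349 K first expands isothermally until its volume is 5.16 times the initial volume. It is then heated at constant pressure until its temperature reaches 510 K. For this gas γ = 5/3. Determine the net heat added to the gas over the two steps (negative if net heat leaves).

n = P₁V₁/(RT₁) = 554×50.4/(8.314×349) = 9.62 mol.
Step 1 — Isothermal: T stays 349 K; PV = const ⇒ V₂ = 260 L, P₂ = 107 kPa.
ΔU = 0 (ideal gas, T constant).
W = nRT ln(V₂/V₁) = 9.62×8.314×349×ln(5.16) = 45800 J.
Q = ΔU + W = 45800 J.
State after step 1: P = 107 kPa, V = 260 L, T = 349 K.
Step 2 — Isobaric: P stays 107 kPa; V/T = const ⇒ T₂ = 510 K, V₂ = 380 L.
W = PΔV = 107×(380−260) kPa·L = 12900 J.
ΔU = nCvΔT = 9.62×12.5×(510−349) = 19300 J.
Q = ΔU + W = nCpΔT = 32200 J.
Net over both steps: W = 58700 J, Q = 78000 J, ΔU = 19300 J.

78000 J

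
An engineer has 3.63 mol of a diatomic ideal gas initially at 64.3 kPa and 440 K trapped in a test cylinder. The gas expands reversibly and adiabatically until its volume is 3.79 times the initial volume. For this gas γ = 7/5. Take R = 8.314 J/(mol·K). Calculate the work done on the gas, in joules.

-13700 J

V₁ = nRT₁/P₁ = 3.63×8.314×440/64.3 = 207 L.
Adiabatic: TV^(γ−1) = const ⇒ T₂ = 440×(0.264)^0.400 = 258 K; PV^γ = const ⇒ P₂ = 9.96 kPa.
ΔU = nCvΔT = 3.63×20.8×(258−440) = -13700 J.
Q = 0 for an adiabatic process, so W = −ΔU = 13700 J.
Work done on the gas = −W_by = -13700 J.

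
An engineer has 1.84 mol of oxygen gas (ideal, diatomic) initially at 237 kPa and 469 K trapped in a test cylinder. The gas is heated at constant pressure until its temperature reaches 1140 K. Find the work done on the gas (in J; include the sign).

-10300 J

V₁ = nRT₁/P₁ = 1.84×8.314×469/237 = 30.3 L.
Isobaric: P stays 237 kPa; V/T = const ⇒ T₂ = 1140 K, V₂ = 73.6 L.
W = PΔV = 237×(73.6−30.3) kPa·L = 10300 J.
Work done on the gas = −W_by = -10300 J.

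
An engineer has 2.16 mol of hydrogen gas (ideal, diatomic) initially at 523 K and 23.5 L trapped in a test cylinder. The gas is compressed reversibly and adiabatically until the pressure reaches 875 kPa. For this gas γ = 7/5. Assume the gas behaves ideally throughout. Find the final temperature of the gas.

P₁ = nRT₁/V₁ = 2.16×8.314×523/23.5 = 400 kPa.
Adiabatic: T₂/T₁ = (P₂/P₁)^((γ−1)/γ) ⇒ T₂ = 523×(2.19)^0.286 = 654 K; V₂ = 13.4 L.

654 K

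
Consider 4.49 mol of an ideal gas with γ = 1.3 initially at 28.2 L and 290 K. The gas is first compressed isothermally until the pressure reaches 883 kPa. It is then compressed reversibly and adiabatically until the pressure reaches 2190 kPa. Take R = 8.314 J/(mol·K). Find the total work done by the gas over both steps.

P₁ = nRT₁/V₁ = 4.49×8.314×290/28.2 = 384 kPa.
Step 1 — Isothermal: T stays 290 K; PV = const ⇒ V₂ = 12.3 L, P₂ = 883 kPa.
ΔU = 0 (ideal gas, T constant).
W = nRT ln(V₂/V₁) = 4.49×8.314×290×ln(0.435) = -9020 J.
Q = ΔU + W = -9020 J.
State after step 1: P = 883 kPa, V = 12.3 L, T = 290 K.
Step 2 — Adiabatic: T₂/T₁ = (P₂/P₁)^((γ−1)/γ) ⇒ T₂ = 290×(2.48)^0.231 = 358 K; V₂ = 6.10 L.
ΔU = nCvΔT = 4.49×27.7×(358−290) = 8420 J.
Q = 0 for an adiabatic process, so W = −ΔU = -8420 J.
Net over both steps: W = -17400 J, Q = -9020 J, ΔU = 8420 J.

-17400 J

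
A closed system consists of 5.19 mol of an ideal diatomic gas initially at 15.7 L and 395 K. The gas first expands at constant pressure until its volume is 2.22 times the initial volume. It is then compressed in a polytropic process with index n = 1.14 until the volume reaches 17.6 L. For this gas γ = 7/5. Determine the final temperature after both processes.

P₁ = nRT₁/V₁ = 5.19×8.314×395/15.7 = 1090 kPa.
Step 1 — Isobaric: P stays 1090 kPa; V/T = const ⇒ T₂ = 877 K, V₂ = 34.9 L.
W = PΔV = 1090×(34.9−15.7) kPa·L = 20800 J.
ΔU = nCvΔT = 5.19×20.8×(877−395) = 52000 J.
Q = ΔU + W = nCpΔT = 72800 J.
State after step 1: P = 1090 kPa, V = 34.9 L, T = 877 K.
Step 2 — Polytropic n=1.14: T₂ = T₁(V₁/V₂)^(n−1) = 877×(1.98)^0.14 = 965 K; P₂ = P₁(V₁/V₂)^n = 2370 kPa.
W = (P₁V₁−P₂V₂)/(n−1) = (1090×34.9−2370×17.6)/0.14 = -27100 J.
ΔU = nCvΔT = 5.19×20.8×(965−877) = 9500 J.
Q = ΔU + W = -17600 J.
Net over both steps: W = -6340 J, Q = 55100 J, ΔU = 61500 J.

965 K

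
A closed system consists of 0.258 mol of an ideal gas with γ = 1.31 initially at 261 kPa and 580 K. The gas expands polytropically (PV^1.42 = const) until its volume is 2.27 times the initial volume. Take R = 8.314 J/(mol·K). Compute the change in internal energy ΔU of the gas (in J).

V₁ = nRT₁/P₁ = 0.258×8.314×580/261 = 4.77 L.
Polytropic n=1.42: T₂ = T₁(V₁/V₂)^(n−1) = 580×(0.441)^0.42 = 411 K; P₂ = P₁(V₁/V₂)^n = 81.5 kPa.
For an ideal gas ΔU = nCvΔT with Cv = R/(γ−1) = 26.8 J/(mol·K).
ΔU = 0.258×26.8×(411−580) = -1170 J.

-1170 J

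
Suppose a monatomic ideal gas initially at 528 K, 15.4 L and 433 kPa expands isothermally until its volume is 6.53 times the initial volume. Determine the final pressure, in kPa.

Isothermal: T stays 528 K; PV = const ⇒ V₂ = 101 L, P₂ = 66.3 kPa.

66.3 kPa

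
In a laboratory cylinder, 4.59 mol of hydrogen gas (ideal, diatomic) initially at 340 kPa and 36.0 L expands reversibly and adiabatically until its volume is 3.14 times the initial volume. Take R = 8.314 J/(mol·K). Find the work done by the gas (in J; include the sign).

T₁ = P₁V₁/(nR) = 340×36.0/(4.59×8.314) = 321 K.
Adiabatic: TV^(γ−1) = const ⇒ T₂ = 321×(0.318)^0.400 = 203 K; PV^γ = const ⇒ P₂ = 68.5 kPa.
ΔU = nCvΔT = 4.59×20.8×(203−321) = -11200 J.
Q = 0 for an adiabatic process, so W = −ΔU = 11200 J.

11200 J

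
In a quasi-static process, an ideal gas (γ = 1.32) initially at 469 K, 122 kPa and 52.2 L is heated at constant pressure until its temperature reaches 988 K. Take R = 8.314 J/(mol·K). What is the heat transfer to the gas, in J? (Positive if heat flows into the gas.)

29100 J

n = P₁V₁/(RT₁) = 122×52.2/(8.314×469) = 1.63 mol.
Isobaric: P stays 122 kPa; V/T = const ⇒ T₂ = 988 K, V₂ = 110 L.
W = PΔV = 122×(110−52.2) kPa·L = 7050 J.
ΔU = nCvΔT = 1.63×26.0×(988−469) = 22000 J.
Q = ΔU + W = nCpΔT = 29100 J.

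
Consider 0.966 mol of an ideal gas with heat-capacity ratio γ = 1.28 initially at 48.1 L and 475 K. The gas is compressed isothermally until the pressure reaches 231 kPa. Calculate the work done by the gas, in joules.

P₁ = nRT₁/V₁ = 0.966×8.314×475/48.1 = 79.3 kPa.
Isothermal: T stays 475 K; PV = const ⇒ V₂ = 16.5 L, P₂ = 231 kPa.
W = nRT ln(V₂/V₁) = 0.966×8.314×475×ln(0.343) = -4080 J.

-4080 J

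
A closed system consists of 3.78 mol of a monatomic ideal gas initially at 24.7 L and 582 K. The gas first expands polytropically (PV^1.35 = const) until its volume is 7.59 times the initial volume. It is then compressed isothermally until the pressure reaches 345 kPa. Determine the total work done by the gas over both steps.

8800 J

P₁ = nRT₁/V₁ = 3.78×8.314×582/24.7 = 741 kPa.
Step 1 — Polytropic n=1.35: T₂ = T₁(V₁/V₂)^(n−1) = 582×(0.132)^0.35 = 286 K; P₂ = P₁(V₁/V₂)^n = 48.0 kPa.
W = (P₁V₁−P₂V₂)/(n−1) = (741×24.7−48.0×187)/0.35 = 26600 J.
ΔU = nCvΔT = 3.78×12.5×(286−582) = -13900 J.
Q = ΔU + W = 12600 J.
State after step 1: P = 48.0 kPa, V = 187 L, T = 286 K.
Step 2 — Isothermal: T stays 286 K; PV = const ⇒ V₂ = 26.1 L, P₂ = 345 kPa.
ΔU = 0 (ideal gas, T constant).
W = nRT ln(V₂/V₁) = 3.78×8.314×286×ln(0.139) = -17700 J.
Q = ΔU + W = -17700 J.
Net over both steps: W = 8800 J, Q = -5140 J, ΔU = -13900 J.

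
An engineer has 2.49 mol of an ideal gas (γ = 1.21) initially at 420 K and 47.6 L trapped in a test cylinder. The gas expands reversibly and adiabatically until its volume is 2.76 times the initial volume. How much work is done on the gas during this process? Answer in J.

P₁ = nRT₁/V₁ = 2.49×8.314×420/47.6 = 183 kPa.
Adiabatic: TV^(γ−1) = const ⇒ T₂ = 420×(0.362)^0.210 = 339 K; PV^γ = const ⇒ P₂ = 53.5 kPa.
ΔU = nCvΔT = 2.49×39.6×(339−420) = -7950 J.
Q = 0 for an adiabatic process, so W = −ΔU = 7950 J.
Work done on the gas = −W_by = -7950 J.

-7950 J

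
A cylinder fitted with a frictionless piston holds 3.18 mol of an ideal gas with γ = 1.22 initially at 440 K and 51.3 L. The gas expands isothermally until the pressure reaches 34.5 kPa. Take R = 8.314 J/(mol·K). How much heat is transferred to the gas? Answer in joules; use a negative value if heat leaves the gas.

21900 J

P₁ = nRT₁/V₁ = 3.18×8.314×440/51.3 = 227 kPa.
Isothermal: T stays 440 K; PV = const ⇒ V₂ = 337 L, P₂ = 34.5 kPa.
ΔU = 0 (ideal gas, T constant).
W = nRT ln(V₂/V₁) = 3.18×8.314×440×ln(6.57) = 21900 J.
Q = ΔU + W = 21900 J.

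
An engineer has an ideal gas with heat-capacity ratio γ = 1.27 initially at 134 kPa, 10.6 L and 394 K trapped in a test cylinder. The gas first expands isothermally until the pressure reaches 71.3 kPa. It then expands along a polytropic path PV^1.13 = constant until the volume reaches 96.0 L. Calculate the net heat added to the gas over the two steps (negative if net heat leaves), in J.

1940 J

n = P₁V₁/(RT₁) = 134×10.6/(8.314×394) = 0.434 mol.
Step 1 — Isothermal: T stays 394 K; PV = const ⇒ V₂ = 19.9 L, P₂ = 71.3 kPa.
ΔU = 0 (ideal gas, T constant).
W = nRT ln(V₂/V₁) = 0.434×8.314×394×ln(1.88) = 896 J.
Q = ΔU + W = 896 J.
State after step 1: P = 71.3 kPa, V = 19.9 L, T = 394 K.
Step 2 — Polytropic n=1.13: T₂ = T₁(V₁/V₂)^(n−1) = 394×(0.208)^0.13 = 321 K; P₂ = P₁(V₁/V₂)^n = 12.1 kPa.
W = (P₁V₁−P₂V₂)/(n−1) = (71.3×19.9−12.1×96.0)/0.13 = 2020 J.
ΔU = nCvΔT = 0.434×30.8×(321−394) = -973 J.
Q = ΔU + W = 1050 J.
Net over both steps: W = 2920 J, Q = 1940 J, ΔU = -973 J.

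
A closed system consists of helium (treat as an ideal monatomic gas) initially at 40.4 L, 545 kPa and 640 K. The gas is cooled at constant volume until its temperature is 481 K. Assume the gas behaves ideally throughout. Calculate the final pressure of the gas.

Isochoric: V stays 40.4 L; P/T = const ⇒ T₂ = 481 K, P₂ = 410 kPa.

410 kPa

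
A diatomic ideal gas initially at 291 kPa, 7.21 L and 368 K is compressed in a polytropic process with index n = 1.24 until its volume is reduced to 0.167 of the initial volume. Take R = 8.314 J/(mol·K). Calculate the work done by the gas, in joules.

-4690 J

n = P₁V₁/(RT₁) = 291×7.21/(8.314×368) = 0.686 mol.
Polytropic n=1.24: T₂ = T₁(V₁/V₂)^(n−1) = 368×(5.99)^0.24 = 565 K; P₂ = P₁(V₁/V₂)^n = 2680 kPa.
W = (P₁V₁−P₂V₂)/(n−1) = (291×7.21−2680×1.20)/0.24 = -4690 J.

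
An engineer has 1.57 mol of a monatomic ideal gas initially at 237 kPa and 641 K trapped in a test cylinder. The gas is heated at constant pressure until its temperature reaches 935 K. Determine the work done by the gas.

3840 J

V₁ = nRT₁/P₁ = 1.57×8.314×641/237 = 35.3 L.
Isobaric: P stays 237 kPa; V/T = const ⇒ T₂ = 935 K, V₂ = 51.5 L.
W = PΔV = 237×(51.5−35.3) kPa·L = 3840 J.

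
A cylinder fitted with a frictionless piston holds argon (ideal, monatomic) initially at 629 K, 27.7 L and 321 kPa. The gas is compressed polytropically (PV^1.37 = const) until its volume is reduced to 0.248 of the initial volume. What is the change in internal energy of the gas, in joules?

n = P₁V₁/(RT₁) = 321×27.7/(8.314×629) = 1.70 mol.
Polytropic n=1.37: T₂ = T₁(V₁/V₂)^(n−1) = 629×(4.03)^0.37 = 1050 K; P₂ = P₁(V₁/V₂)^n = 2170 kPa.
For an ideal gas ΔU = nCvΔT with Cv = (3/2)R = 12.5 J/(mol·K).
ΔU = 1.70×12.5×(1050−629) = 9000 J.

9000 J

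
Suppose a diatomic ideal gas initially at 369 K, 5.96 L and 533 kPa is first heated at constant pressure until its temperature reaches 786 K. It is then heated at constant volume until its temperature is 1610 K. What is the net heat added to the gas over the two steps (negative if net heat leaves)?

n = P₁V₁/(RT₁) = 533×5.96/(8.314×369) = 1.04 mol.
Step 1 — Isobaric: P stays 533 kPa; V/T = const ⇒ T₂ = 786 K, V₂ = 12.7 L.
W = PΔV = 533×(12.7−5.96) kPa·L = 3590 J.
ΔU = nCvΔT = 1.04×20.8×(786−369) = 8970 J.
Q = ΔU + W = nCpΔT = 12600 J.
State after step 1: P = 533 kPa, V = 12.7 L, T = 786 K.
Step 2 — Isochoric: V stays 12.7 L; P/T = const ⇒ T₂ = 1610 K, P₂ = 1090 kPa.
W = 0 (no volume change).
ΔU = nCvΔT = 1.04×20.8×(1610−786) = 17700 J.
Q = ΔU = 17700 J.
Net over both steps: W = 3590 J, Q = 30300 J, ΔU = 26700 J.

30300 J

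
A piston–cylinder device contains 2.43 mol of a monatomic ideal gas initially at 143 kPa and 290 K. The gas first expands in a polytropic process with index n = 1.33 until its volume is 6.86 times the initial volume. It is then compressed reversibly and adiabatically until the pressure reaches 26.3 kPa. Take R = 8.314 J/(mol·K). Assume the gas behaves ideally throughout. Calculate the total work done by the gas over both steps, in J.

6420 J

V₁ = nRT₁/P₁ = 2.43×8.314×290/143 = 41.0 L.
Step 1 — Polytropic n=1.33: T₂ = T₁(V₁/V₂)^(n−1) = 290×(0.146)^0.33 = 154 K; P₂ = P₁(V₁/V₂)^n = 11.0 kPa.
W = (P₁V₁−P₂V₂)/(n−1) = (143×41.0−11.0×281)/0.33 = 8350 J.
ΔU = nCvΔT = 2.43×12.5×(154−290) = -4130 J.
Q = ΔU + W = 4220 J.
State after step 1: P = 11.0 kPa, V = 281 L, T = 154 K.
Step 2 — Adiabatic: T₂/T₁ = (P₂/P₁)^((γ−1)/γ) ⇒ T₂ = 154×(2.38)^0.400 = 217 K; V₂ = 167 L.
ΔU = nCvΔT = 2.43×12.5×(217−154) = 1930 J.
Q = 0 for an adiabatic process, so W = −ΔU = -1930 J.
Net over both steps: W = 6420 J, Q = 4220 J, ΔU = -2200 J.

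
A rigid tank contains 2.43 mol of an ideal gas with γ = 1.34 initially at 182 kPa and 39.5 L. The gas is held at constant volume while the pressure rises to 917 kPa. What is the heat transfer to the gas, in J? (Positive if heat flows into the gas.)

T₁ = P₁V₁/(nR) = 182×39.5/(2.43×8.314) = 356 K.
Isochoric: V stays 39.5 L; P/T = const ⇒ T₂ = 1790 K, P₂ = 917 kPa.
W = 0 (no volume change).
ΔU = nCvΔT = 2.43×24.5×(1790−356) = 85400 J.
Q = ΔU = 85400 J.

85400 J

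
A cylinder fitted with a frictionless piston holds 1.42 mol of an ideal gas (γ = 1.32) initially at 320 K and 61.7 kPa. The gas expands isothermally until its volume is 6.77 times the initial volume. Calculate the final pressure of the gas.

9.11 kPa

V₁ = nRT₁/P₁ = 1.42×8.314×320/61.7 = 61.2 L.
Isothermal: T stays 320 K; PV = const ⇒ V₂ = 415 L, P₂ = 9.11 kPa.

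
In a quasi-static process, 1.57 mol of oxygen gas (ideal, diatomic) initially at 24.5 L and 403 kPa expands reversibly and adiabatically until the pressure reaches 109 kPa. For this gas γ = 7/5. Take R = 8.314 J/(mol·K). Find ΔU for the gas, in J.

T₁ = P₁V₁/(nR) = 403×24.5/(1.57×8.314) = 756 K.
Adiabatic: T₂/T₁ = (P₂/P₁)^((γ−1)/γ) ⇒ T₂ = 756×(0.270)^0.286 = 521 K; V₂ = 62.3 L.
For an ideal gas ΔU = nCvΔT with Cv = (5/2)R = 20.8 J/(mol·K).
ΔU = 1.57×20.8×(521−756) = -7700 J.

-7700 J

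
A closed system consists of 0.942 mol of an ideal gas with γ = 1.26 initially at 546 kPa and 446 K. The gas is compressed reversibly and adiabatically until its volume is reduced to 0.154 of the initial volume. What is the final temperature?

V₁ = nRT₁/P₁ = 0.942×8.314×446/546 = 6.40 L.
Adiabatic: TV^(γ−1) = const ⇒ T₂ = 446×(6.49)^0.260 = 725 K; PV^γ = const ⇒ P₂ = 5770 kPa.

725 K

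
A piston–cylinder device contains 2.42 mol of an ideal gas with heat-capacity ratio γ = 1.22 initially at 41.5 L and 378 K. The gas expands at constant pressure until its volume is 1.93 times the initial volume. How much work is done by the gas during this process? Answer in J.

7070 J

P₁ = nRT₁/V₁ = 2.42×8.314×378/41.5 = 183 kPa.
Isobaric: P stays 183 kPa; V/T = const ⇒ T₂ = 730 K, V₂ = 80.1 L.
W = PΔV = 183×(80.1−41.5) kPa·L = 7070 J.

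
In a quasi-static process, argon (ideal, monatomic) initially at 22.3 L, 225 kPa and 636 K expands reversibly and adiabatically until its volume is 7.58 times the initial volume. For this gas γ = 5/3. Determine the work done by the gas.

5580 J

n = P₁V₁/(RT₁) = 225×22.3/(8.314×636) = 0.949 mol.
Adiabatic: TV^(γ−1) = const ⇒ T₂ = 636×(0.132)^0.667 = 165 K; PV^γ = const ⇒ P₂ = 7.69 kPa.
ΔU = nCvΔT = 0.949×12.5×(165−636) = -5580 J.
Q = 0 for an adiabatic process, so W = −ΔU = 5580 J.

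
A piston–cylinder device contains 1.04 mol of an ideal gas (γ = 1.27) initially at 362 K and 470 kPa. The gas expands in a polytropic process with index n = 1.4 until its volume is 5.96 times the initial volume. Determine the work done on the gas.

V₁ = nRT₁/P₁ = 1.04×8.314×362/470 = 6.66 L.
Polytropic n=1.4: T₂ = T₁(V₁/V₂)^(n−1) = 362×(0.168)^0.40 = 177 K; P₂ = P₁(V₁/V₂)^n = 38.6 kPa.
W = (P₁V₁−P₂V₂)/(n−1) = (470×6.66−38.6×39.7)/0.40 = 3990 J.
Work done on the gas = −W_by = -3990 J.

-3990 J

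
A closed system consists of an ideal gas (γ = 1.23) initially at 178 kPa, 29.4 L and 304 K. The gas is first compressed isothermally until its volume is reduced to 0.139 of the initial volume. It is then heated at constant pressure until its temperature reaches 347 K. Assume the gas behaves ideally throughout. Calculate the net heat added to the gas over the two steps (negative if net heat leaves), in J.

n = P₁V₁/(RT₁) = 178×29.4/(8.314×304) = 2.07 mol.
Step 1 — Isothermal: T stays 304 K; PV = const ⇒ V₂ = 4.09 L, P₂ = 1280 kPa.
ΔU = 0 (ideal gas, T constant).
W = nRT ln(V₂/V₁) = 2.07×8.314×304×ln(0.139) = -10300 J.
Q = ΔU + W = -10300 J.
State after step 1: P = 1280 kPa, V = 4.09 L, T = 304 K.
Step 2 — Isobaric: P stays 1280 kPa; V/T = const ⇒ T₂ = 347 K, V₂ = 4.66 L.
W = PΔV = 1280×(4.66−4.09) kPa·L = 740 J.
ΔU = nCvΔT = 2.07×36.1×(347−304) = 3220 J.
Q = ΔU + W = nCpΔT = 3960 J.
Net over both steps: W = -9590 J, Q = -6370 J, ΔU = 3220 J.

-6370 J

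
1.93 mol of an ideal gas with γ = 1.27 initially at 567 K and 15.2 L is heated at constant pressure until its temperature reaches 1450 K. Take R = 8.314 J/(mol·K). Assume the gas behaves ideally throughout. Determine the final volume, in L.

38.9 L

P₁ = nRT₁/V₁ = 1.93×8.314×567/15.2 = 599 kPa.
Isobaric: P stays 599 kPa; V/T = const ⇒ T₂ = 1450 K, V₂ = 38.9 L.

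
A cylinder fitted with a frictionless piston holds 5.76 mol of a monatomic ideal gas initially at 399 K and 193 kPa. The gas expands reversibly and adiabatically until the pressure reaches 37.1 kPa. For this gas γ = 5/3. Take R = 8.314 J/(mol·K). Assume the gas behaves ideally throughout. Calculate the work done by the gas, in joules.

13800 J

V₁ = nRT₁/P₁ = 5.76×8.314×399/193 = 99.0 L.
Adiabatic: T₂/T₁ = (P₂/P₁)^((γ−1)/γ) ⇒ T₂ = 399×(0.192)^0.400 = 206 K; V₂ = 266 L.
ΔU = nCvΔT = 5.76×12.5×(206−399) = -13800 J.
Q = 0 for an adiabatic process, so W = −ΔU = 13800 J.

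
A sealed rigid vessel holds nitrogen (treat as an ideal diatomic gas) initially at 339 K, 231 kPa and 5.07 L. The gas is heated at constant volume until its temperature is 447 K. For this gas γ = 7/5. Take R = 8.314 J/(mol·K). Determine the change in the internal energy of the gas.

933 J

n = P₁V₁/(RT₁) = 231×5.07/(8.314×339) = 0.416 mol.
Isochoric: V stays 5.07 L; P/T = const ⇒ T₂ = 447 K, P₂ = 305 kPa.
For an ideal gas ΔU = nCvΔT with Cv = (5/2)R = 20.8 J/(mol·K).
ΔU = 0.416×20.8×(447−339) = 933 J.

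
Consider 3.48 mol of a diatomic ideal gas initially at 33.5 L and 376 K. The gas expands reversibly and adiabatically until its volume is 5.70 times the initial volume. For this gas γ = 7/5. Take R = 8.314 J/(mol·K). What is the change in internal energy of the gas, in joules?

P₁ = nRT₁/V₁ = 3.48×8.314×376/33.5 = 325 kPa.
Adiabatic: TV^(γ−1) = const ⇒ T₂ = 376×(0.175)^0.400 = 187 K; PV^γ = const ⇒ P₂ = 28.4 kPa.
For an ideal gas ΔU = nCvΔT with Cv = (5/2)R = 20.8 J/(mol·K).
ΔU = 3.48×20.8×(187−376) = -13600 J.

-13600 J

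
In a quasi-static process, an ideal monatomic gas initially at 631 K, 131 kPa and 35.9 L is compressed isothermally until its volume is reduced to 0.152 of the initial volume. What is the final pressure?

Isothermal: T stays 631 K; PV = const ⇒ V₂ = 5.46 L, P₂ = 862 kPa.

862 kPa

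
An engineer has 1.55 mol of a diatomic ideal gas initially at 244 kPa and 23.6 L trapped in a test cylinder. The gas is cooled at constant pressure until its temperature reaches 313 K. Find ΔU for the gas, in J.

T₁ = P₁V₁/(nR) = 244×23.6/(1.55×8.314) = 447 K.
Isobaric: P stays 244 kPa; V/T = const ⇒ T₂ = 313 K, V₂ = 16.5 L.
For an ideal gas ΔU = nCvΔT with Cv = (5/2)R = 20.8 J/(mol·K).
ΔU = 1.55×20.8×(313−447) = -4310 J.

-4310 J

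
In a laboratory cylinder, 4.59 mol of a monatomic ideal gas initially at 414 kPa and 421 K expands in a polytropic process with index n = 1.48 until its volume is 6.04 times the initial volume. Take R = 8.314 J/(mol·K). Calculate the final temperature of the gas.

178 K

V₁ = nRT₁/P₁ = 4.59×8.314×421/414 = 38.8 L.
Polytropic n=1.48: T₂ = T₁(V₁/V₂)^(n−1) = 421×(0.166)^0.48 = 178 K; P₂ = P₁(V₁/V₂)^n = 28.9 kPa.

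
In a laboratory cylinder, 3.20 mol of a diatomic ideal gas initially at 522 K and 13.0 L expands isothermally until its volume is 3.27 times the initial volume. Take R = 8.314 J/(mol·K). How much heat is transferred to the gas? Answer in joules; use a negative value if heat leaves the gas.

16500 J

P₁ = nRT₁/V₁ = 3.20×8.314×522/13.0 = 1070 kPa.
Isothermal: T stays 522 K; PV = const ⇒ V₂ = 42.5 L, P₂ = 327 kPa.
ΔU = 0 (ideal gas, T constant).
W = nRT ln(V₂/V₁) = 3.20×8.314×522×ln(3.27) = 16500 J.
Q = ΔU + W = 16500 J.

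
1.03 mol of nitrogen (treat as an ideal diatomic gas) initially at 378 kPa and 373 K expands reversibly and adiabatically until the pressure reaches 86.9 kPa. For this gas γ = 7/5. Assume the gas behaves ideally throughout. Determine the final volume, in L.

V₁ = nRT₁/P₁ = 1.03×8.314×373/378 = 8.45 L.
Adiabatic: T₂/T₁ = (P₂/P₁)^((γ−1)/γ) ⇒ T₂ = 373×(0.230)^0.286 = 245 K; V₂ = 24.1 L.

24.1 L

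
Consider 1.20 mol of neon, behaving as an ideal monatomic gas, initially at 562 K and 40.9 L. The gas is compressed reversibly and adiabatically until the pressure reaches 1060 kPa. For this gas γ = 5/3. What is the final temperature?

P₁ = nRT₁/V₁ = 1.20×8.314×562/40.9 = 137 kPa.
Adiabatic: T₂/T₁ = (P₂/P₁)^((γ−1)/γ) ⇒ T₂ = 562×(7.73)^0.400 = 1270 K; V₂ = 12.0 L.

1270 K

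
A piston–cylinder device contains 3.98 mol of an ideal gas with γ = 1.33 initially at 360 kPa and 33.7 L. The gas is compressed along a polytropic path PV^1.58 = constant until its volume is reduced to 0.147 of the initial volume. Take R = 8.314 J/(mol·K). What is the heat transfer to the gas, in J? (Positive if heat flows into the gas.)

T₁ = P₁V₁/(nR) = 360×33.7/(3.98×8.314) = 367 K.
Polytropic n=1.58: T₂ = T₁(V₁/V₂)^(n−1) = 367×(6.80)^0.58 = 1110 K; P₂ = P₁(V₁/V₂)^n = 7450 kPa.
W = (P₁V₁−P₂V₂)/(n−1) = (360×33.7−7450×4.95)/0.58 = -42700 J.
ΔU = nCvΔT = 3.98×25.2×(1110−367) = 75000 J.
Q = ΔU + W = 32300 J.

32300 J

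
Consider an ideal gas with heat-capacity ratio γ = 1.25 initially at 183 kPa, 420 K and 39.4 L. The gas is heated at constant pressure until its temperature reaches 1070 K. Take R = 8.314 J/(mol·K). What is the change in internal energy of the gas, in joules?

44600 J

n = P₁V₁/(RT₁) = 183×39.4/(8.314×420) = 2.06 mol.
Isobaric: P stays 183 kPa; V/T = const ⇒ T₂ = 1070 K, V₂ = 100 L.
For an ideal gas ΔU = nCvΔT with Cv = R/(γ−1) = 33.3 J/(mol·K).
ΔU = 2.06×33.3×(1070−420) = 44600 J.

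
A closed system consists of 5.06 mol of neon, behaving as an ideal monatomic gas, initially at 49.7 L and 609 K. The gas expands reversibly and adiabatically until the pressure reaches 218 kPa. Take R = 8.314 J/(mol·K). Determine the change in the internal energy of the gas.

-11200 J

P₁ = nRT₁/V₁ = 5.06×8.314×609/49.7 = 515 kPa.
Adiabatic: T₂/T₁ = (P₂/P₁)^((γ−1)/γ) ⇒ T₂ = 609×(0.423)^0.400 = 432 K; V₂ = 83.3 L.
For an ideal gas ΔU = nCvΔT with Cv = (3/2)R = 12.5 J/(mol·K).
ΔU = 5.06×12.5×(432−609) = -11200 J.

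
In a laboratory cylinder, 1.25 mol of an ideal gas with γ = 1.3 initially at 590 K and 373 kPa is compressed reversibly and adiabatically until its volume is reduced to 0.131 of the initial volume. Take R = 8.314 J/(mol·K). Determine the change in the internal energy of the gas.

V₁ = nRT₁/P₁ = 1.25×8.314×590/373 = 16.4 L.
Adiabatic: TV^(γ−1) = const ⇒ T₂ = 590×(7.63)^0.300 = 1090 K; PV^γ = const ⇒ P₂ = 5240 kPa.
For an ideal gas ΔU = nCvΔT with Cv = R/(γ−1) = 27.7 J/(mol·K).
ΔU = 1.25×27.7×(1090−590) = 17200 J.

17200 J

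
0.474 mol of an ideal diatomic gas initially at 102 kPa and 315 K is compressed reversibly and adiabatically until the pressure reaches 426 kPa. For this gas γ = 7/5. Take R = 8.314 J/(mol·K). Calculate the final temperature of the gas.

V₁ = nRT₁/P₁ = 0.474×8.314×315/102 = 12.2 L.
Adiabatic: T₂/T₁ = (P₂/P₁)^((γ−1)/γ) ⇒ T₂ = 315×(4.18)^0.286 = 474 K; V₂ = 4.38 L.

474 K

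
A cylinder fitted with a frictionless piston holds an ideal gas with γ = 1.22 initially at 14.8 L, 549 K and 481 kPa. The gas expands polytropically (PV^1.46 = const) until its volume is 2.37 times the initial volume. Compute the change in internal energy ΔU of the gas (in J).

n = P₁V₁/(RT₁) = 481×14.8/(8.314×549) = 1.56 mol.
Polytropic n=1.46: T₂ = T₁(V₁/V₂)^(n−1) = 549×(0.422)^0.46 = 369 K; P₂ = P₁(V₁/V₂)^n = 136 kPa.
For an ideal gas ΔU = nCvΔT with Cv = R/(γ−1) = 37.8 J/(mol·K).
ΔU = 1.56×37.8×(369−549) = -10600 J.

-10600 J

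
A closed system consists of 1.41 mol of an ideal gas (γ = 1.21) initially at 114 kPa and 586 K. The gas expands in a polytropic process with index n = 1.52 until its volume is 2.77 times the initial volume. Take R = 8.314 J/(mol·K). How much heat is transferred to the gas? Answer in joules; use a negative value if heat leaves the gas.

V₁ = nRT₁/P₁ = 1.41×8.314×586/114 = 60.3 L.
Polytropic n=1.52: T₂ = T₁(V₁/V₂)^(n−1) = 586×(0.361)^0.52 = 345 K; P₂ = P₁(V₁/V₂)^n = 24.2 kPa.
W = (P₁V₁−P₂V₂)/(n−1) = (114×60.3−24.2×167)/0.52 = 5430 J.
ΔU = nCvΔT = 1.41×39.6×(345−586) = -13500 J.
Q = ΔU + W = -8020 J.

-8020 J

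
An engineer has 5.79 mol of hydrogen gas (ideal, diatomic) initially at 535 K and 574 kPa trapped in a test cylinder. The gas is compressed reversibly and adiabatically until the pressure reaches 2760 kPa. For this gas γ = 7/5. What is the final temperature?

V₁ = nRT₁/P₁ = 5.79×8.314×535/574 = 44.9 L.
Adiabatic: T₂/T₁ = (P₂/P₁)^((γ−1)/γ) ⇒ T₂ = 535×(4.81)^0.286 = 838 K; V₂ = 14.6 L.

838 K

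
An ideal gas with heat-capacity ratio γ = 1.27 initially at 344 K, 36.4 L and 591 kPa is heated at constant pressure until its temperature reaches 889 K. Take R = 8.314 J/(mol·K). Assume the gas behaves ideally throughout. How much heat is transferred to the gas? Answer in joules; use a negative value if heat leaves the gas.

160000 J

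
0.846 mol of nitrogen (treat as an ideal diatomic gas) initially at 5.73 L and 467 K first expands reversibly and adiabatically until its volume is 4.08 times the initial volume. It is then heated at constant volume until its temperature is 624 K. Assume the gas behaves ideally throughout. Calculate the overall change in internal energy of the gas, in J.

2760 J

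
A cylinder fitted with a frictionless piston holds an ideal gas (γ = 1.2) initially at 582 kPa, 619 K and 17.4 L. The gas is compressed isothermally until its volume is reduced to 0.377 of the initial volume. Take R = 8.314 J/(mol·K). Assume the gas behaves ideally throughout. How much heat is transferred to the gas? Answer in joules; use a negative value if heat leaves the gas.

n = P₁V₁/(RT₁) = 582×17.4/(8.314×619) = 1.97 mol.
Isothermal: T stays 619 K; PV = const ⇒ V₂ = 6.56 L, P₂ = 1540 kPa.
ΔU = 0 (ideal gas, T constant).
W = nRT ln(V₂/V₁) = 1.97×8.314×619×ln(0.377) = -9880 J.
Q = ΔU + W = -9880 J.

-9880 J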